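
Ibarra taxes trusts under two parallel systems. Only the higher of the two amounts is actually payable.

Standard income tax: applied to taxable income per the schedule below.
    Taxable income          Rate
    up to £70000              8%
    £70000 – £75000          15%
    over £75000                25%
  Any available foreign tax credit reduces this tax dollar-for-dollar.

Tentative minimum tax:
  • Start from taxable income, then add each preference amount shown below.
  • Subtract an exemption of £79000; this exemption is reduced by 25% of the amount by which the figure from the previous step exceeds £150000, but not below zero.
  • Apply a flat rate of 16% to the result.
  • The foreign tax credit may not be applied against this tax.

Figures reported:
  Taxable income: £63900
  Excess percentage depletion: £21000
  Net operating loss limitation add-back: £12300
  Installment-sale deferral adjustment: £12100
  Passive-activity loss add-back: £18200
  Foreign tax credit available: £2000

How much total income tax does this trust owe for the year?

Tentative minimum tax:
  Adjusted income: £63900 + £21000 + £12300 + £12100 + £18200 = £127500
  Exemption: £127500 ≤ £150000, so full £79000 applies
  Base: £127500 − £79000 = £48500
  £48500 × 16% = £7760

Standard income tax:
  £63900 × 8% = £5112
  Less foreign tax credit £2000 → £3112

£7760 > £3112, so the tentative minimum tax is the binding amount.

£7760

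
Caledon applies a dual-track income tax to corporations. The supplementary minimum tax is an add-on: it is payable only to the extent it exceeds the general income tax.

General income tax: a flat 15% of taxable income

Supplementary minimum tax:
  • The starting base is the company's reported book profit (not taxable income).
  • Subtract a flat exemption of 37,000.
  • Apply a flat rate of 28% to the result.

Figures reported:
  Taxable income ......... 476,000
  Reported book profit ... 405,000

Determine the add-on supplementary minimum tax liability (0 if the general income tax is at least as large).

General income tax:
  476,000 × 15% = 71,400

Supplementary minimum tax:
  Base (reported book profit): 405,000
  Less exemption 37,000 → base 368,000
  368,000 × 28% = 103,040

Excess of supplementary minimum tax over general income tax: 103,040 − 71,400 = 31,640.

31,640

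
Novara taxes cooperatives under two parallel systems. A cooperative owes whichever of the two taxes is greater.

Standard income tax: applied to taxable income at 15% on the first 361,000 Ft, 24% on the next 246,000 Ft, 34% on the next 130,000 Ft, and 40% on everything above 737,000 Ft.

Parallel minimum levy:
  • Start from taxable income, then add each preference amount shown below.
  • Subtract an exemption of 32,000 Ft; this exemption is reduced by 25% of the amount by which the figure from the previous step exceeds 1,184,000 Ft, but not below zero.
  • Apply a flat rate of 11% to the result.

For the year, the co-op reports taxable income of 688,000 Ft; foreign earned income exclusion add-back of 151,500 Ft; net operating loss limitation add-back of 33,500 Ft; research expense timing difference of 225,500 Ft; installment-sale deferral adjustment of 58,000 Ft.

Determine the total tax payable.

140,730 Ft

Parallel minimum levy:
  Adjusted income: 688,000 Ft + 151,500 Ft + 33,500 Ft + 225,500 Ft + 58,000 Ft = 1,156,500 Ft
  Exemption: 1,156,500 Ft ≤ 1,184,000 Ft, so full 32,000 Ft applies
  Base: 1,156,500 Ft − 32,000 Ft = 1,124,500 Ft
  1,124,500 Ft × 11% = 123,695 Ft

Standard income tax:
  361,000 Ft × 15% = 54,150 Ft
  246,000 Ft × 24% = 59,040 Ft
  81,000 Ft × 34% = 27,540 Ft
  → 140,730 Ft

140,730 Ft > 123,695 Ft, so the standard income tax governs.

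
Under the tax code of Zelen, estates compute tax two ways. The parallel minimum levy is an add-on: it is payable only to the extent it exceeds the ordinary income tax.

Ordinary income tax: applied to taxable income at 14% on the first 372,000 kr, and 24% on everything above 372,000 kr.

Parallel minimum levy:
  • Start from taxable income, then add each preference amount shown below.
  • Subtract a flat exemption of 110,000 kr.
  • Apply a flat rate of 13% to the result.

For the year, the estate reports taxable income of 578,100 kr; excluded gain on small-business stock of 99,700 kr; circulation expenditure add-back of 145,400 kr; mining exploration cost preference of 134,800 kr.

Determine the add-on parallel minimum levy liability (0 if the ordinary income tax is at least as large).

8,696 kr

Ordinary income tax:
  372,000 kr × 14% = 52,080 kr
  206,100 kr × 24% = 49,464 kr
  → 101,544 kr

Parallel minimum levy:
  Adjusted income: 578,100 kr + 99,700 kr + 145,400 kr + 134,800 kr = 958,000 kr
  Less exemption 110,000 kr → base 848,000 kr
  848,000 kr × 13% = 110,240 kr

Excess of parallel minimum levy over ordinary income tax: 110,240 kr − 101,544 kr = 8,696 kr.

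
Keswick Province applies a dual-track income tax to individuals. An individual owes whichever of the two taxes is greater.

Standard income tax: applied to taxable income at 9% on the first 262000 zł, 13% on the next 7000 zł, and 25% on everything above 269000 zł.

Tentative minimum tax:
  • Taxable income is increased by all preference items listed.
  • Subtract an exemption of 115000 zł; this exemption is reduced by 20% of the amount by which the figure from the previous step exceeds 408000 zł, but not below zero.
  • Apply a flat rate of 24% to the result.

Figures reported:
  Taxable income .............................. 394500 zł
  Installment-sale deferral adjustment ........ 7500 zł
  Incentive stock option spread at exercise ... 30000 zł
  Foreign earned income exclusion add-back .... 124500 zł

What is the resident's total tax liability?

Standard income tax:
  262000 zł × 9% = 23580 zł
  7000 zł × 13% = 910 zł
  125500 zł × 25% = 31375 zł
  → 55865 zł

Tentative minimum tax:
  Adjusted income: 394500 zł + 7500 zł + 30000 zł + 124500 zł = 556500 zł
  Exemption: 115000 zł − 20% × (556500 zł − 408000 zł) = 115000 zł − 29700 zł = 85300 zł
  Base: 556500 zł − 85300 zł = 471200 zł
  471200 zł × 24% = 113088 zł

113088 zł > 55865 zł, so the tentative minimum tax is the binding amount.

113088 zł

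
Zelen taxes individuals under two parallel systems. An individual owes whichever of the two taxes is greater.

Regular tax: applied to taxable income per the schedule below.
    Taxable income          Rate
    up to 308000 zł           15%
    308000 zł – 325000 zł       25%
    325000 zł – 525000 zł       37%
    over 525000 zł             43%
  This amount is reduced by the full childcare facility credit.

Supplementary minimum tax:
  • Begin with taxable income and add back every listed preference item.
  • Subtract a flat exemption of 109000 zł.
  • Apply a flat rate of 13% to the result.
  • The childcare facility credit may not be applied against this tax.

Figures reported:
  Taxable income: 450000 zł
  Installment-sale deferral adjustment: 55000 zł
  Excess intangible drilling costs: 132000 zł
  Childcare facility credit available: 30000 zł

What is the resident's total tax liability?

Regular tax:
  308000 zł × 15% = 46200 zł
  17000 zł × 25% = 4250 zł
  125000 zł × 37% = 46250 zł
  → 96700 zł
  Less childcare facility credit 30000 zł → 66700 zł

Supplementary minimum tax:
  Adjusted income: 450000 zł + 55000 zł + 132000 zł = 637000 zł
  Less exemption 109000 zł → base 528000 zł
  528000 zł × 13% = 68640 zł

68640 zł > 66700 zł, so the supplementary minimum tax is the binding amount.

68640 zł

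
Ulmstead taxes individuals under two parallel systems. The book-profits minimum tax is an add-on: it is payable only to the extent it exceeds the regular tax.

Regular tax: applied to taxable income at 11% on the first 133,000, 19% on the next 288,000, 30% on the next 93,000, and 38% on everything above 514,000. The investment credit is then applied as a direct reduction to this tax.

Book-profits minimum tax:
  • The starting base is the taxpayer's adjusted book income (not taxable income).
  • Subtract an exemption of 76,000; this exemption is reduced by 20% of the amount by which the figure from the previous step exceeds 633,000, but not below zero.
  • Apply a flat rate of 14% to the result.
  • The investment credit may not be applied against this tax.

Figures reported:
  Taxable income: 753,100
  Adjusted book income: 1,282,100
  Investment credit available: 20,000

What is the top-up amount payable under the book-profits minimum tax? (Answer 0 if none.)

Book-profits minimum tax:
  Base (adjusted book income): 1,282,100
  Exemption: 20% × (1,282,100 − 633,000) = 129,820 ≥ 76,000, so the exemption is fully phased out
  Base: 1,282,100 − 0 = 1,282,100
  1,282,100 × 14% = 179,494

Regular tax:
  133,000 × 11% = 14,630
  288,000 × 19% = 54,720
  93,000 × 30% = 27,900
  239,100 × 38% = 90,858
  → 188,108
  Less investment credit 20,000 → 168,108

Excess of book-profits minimum tax over regular tax: 179,494 − 168,108 = 11,386.

11,386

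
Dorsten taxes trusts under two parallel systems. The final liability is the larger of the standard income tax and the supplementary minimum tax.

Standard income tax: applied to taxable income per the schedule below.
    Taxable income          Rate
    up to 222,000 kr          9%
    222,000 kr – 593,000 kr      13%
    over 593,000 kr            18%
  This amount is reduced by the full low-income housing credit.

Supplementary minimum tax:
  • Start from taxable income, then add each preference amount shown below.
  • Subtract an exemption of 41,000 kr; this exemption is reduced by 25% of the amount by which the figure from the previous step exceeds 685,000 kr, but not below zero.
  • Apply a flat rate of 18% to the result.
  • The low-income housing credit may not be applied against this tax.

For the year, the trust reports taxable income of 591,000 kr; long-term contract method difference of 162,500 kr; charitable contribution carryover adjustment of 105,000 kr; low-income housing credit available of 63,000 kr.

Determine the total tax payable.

154,530 kr

Supplementary minimum tax:
  Adjusted income: 591,000 kr + 162,500 kr + 105,000 kr = 858,500 kr
  Exemption: 25% × (858,500 kr − 685,000 kr) = 43,375 kr ≥ 41,000 kr, so the exemption is fully phased out
  Base: 858,500 kr − 0 kr = 858,500 kr
  858,500 kr × 18% = 154,530 kr

Standard income tax:
  222,000 kr × 9% = 19,980 kr
  369,000 kr × 13% = 47,970 kr
  → 67,950 kr
  Less low-income housing credit 63,000 kr → 4,950 kr

154,530 kr > 4,950 kr, so the supplementary minimum tax is the binding amount.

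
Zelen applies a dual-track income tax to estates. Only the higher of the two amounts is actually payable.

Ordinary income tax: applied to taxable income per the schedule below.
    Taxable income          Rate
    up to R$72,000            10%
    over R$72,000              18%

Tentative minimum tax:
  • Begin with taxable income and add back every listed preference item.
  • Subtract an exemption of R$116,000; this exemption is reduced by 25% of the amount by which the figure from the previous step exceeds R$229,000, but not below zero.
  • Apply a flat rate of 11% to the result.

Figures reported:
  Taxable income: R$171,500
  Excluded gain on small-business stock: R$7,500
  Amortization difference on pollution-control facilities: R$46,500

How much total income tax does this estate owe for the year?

R$25,110

Tentative minimum tax:
  Adjusted income: R$171,500 + R$7,500 + R$46,500 = R$225,500
  Exemption: R$225,500 ≤ R$229,000, so full R$116,000 applies
  Base: R$225,500 − R$116,000 = R$109,500
  R$109,500 × 11% = R$12,045

Ordinary income tax:
  R$72,000 × 10% = R$7,200
  R$99,500 × 18% = R$17,910
  → R$25,110

R$25,110 > R$12,045, so the ordinary income tax governs.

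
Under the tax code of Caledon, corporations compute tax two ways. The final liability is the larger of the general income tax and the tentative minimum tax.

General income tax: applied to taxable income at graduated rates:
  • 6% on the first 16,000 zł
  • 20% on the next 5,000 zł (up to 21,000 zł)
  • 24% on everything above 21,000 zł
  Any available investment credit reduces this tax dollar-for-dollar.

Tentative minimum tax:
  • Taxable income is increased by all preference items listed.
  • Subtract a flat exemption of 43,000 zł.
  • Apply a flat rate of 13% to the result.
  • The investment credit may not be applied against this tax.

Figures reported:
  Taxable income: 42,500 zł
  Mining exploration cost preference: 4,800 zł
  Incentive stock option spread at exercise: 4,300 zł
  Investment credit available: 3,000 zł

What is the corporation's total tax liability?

4,120 zł

General income tax:
  16,000 zł × 6% = 960 zł
  5,000 zł × 20% = 1,000 zł
  21,500 zł × 24% = 5,160 zł
  → 7,120 zł
  Less investment credit 3,000 zł → 4,120 zł

Tentative minimum tax:
  Adjusted income: 42,500 zł + 4,800 zł + 4,300 zł = 51,600 zł
  Less exemption 43,000 zł → base 8,600 zł
  8,600 zł × 13% = 1,118 zł

4,120 zł > 1,118 zł, so the general income tax governs.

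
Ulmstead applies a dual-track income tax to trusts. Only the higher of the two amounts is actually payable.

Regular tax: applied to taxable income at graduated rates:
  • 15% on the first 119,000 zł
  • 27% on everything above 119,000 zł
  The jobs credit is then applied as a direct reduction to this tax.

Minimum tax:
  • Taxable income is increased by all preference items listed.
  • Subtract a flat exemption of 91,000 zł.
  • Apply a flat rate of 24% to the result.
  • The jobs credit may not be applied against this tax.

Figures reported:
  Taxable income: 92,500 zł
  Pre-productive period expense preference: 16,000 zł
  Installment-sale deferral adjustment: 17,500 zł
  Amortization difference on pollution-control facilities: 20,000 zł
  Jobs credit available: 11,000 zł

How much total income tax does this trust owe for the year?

Minimum tax:
  Adjusted income: 92,500 zł + 16,000 zł + 17,500 zł + 20,000 zł = 146,000 zł
  Less exemption 91,000 zł → base 55,000 zł
  55,000 zł × 24% = 13,200 zł

Regular tax:
  92,500 zł × 15% = 13,875 zł
  Less jobs credit 11,000 zł → 2,875 zł

13,200 zł > 2,875 zł, so the minimum tax is the binding amount.

13,200 zł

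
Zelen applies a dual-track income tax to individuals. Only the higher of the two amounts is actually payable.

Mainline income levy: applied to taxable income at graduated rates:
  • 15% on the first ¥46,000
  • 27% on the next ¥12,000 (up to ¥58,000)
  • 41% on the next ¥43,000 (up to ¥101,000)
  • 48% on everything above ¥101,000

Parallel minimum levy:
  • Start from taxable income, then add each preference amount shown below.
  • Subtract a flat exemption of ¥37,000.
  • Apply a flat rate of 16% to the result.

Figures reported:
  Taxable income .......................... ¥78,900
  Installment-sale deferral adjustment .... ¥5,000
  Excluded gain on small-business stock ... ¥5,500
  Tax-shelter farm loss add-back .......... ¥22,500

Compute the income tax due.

Mainline income levy:
  ¥46,000 × 15% = ¥6,900
  ¥12,000 × 27% = ¥3,240
  ¥20,900 × 41% = ¥8,569
  → ¥18,709

Parallel minimum levy:
  Adjusted income: ¥78,900 + ¥5,000 + ¥5,500 + ¥22,500 = ¥111,900
  Less exemption ¥37,000 → base ¥74,900
  ¥74,900 × 16% = ¥11,984

¥18,709 > ¥11,984, so the mainline income levy governs.

¥18,709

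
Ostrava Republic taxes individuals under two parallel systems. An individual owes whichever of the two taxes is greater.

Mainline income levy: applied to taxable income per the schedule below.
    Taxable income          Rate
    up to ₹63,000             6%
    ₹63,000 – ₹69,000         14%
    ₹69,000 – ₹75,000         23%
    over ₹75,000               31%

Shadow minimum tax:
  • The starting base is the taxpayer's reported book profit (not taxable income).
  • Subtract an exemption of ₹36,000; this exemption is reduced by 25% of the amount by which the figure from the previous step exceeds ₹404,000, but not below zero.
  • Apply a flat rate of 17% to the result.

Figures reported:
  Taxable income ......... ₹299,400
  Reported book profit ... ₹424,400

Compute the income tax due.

₹75,564

Mainline income levy:
  ₹63,000 × 6% = ₹3,780
  ₹6,000 × 14% = ₹840
  ₹6,000 × 23% = ₹1,380
  ₹224,400 × 31% = ₹69,564
  → ₹75,564

Shadow minimum tax:
  Base (reported book profit): ₹424,400
  Exemption: ₹36,000 − 25% × (₹424,400 − ₹404,000) = ₹36,000 − ₹5,100 = ₹30,900
  Base: ₹424,400 − ₹30,900 = ₹393,500
  ₹393,500 × 17% = ₹66,895

₹75,564 > ₹66,895, so the mainline income levy governs.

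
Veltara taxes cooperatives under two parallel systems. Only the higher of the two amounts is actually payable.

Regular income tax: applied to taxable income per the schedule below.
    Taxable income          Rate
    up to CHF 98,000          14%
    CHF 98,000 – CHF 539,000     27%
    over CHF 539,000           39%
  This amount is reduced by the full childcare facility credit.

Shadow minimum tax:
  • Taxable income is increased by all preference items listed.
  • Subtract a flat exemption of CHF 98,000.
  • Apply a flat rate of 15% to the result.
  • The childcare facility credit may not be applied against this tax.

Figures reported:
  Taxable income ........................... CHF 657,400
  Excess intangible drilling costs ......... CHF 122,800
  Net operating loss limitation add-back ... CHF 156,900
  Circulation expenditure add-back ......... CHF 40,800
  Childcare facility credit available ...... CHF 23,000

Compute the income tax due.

CHF 155,966

Regular income tax:
  CHF 98,000 × 14% = CHF 13,720
  CHF 441,000 × 27% = CHF 119,070
  CHF 118,400 × 39% = CHF 46,176
  → CHF 178,966
  Less childcare facility credit CHF 23,000 → CHF 155,966

Shadow minimum tax:
  Adjusted income: CHF 657,400 + CHF 122,800 + CHF 156,900 + CHF 40,800 = CHF 977,900
  Less exemption CHF 98,000 → base CHF 879,900
  CHF 879,900 × 15% = CHF 131,985

CHF 155,966 > CHF 131,985, so the regular income tax governs.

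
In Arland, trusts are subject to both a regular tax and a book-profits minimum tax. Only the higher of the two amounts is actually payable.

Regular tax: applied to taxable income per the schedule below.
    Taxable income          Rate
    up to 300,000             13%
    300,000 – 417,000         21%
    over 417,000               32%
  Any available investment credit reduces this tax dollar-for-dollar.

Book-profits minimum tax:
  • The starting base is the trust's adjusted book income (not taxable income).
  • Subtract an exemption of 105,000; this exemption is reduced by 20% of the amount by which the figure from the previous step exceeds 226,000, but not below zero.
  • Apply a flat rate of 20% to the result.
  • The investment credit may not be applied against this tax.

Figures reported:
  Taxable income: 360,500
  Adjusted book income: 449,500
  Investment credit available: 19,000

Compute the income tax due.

77,840

Regular tax:
  300,000 × 13% = 39,000
  60,500 × 21% = 12,705
  → 51,705
  Less investment credit 19,000 → 32,705

Book-profits minimum tax:
  Base (adjusted book income): 449,500
  Exemption: 105,000 − 20% × (449,500 − 226,000) = 105,000 − 44,700 = 60,300
  Base: 449,500 − 60,300 = 389,200
  389,200 × 20% = 77,840

77,840 > 32,705, so the book-profits minimum tax is the binding amount.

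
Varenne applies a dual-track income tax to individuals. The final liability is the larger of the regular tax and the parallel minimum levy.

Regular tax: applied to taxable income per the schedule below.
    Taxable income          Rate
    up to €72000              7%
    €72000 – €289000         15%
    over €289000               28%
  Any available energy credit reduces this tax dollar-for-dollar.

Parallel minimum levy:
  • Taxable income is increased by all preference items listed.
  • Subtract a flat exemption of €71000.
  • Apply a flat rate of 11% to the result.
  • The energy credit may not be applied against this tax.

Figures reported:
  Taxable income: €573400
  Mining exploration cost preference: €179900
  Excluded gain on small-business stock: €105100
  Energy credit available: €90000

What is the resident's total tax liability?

Regular tax:
  €72000 × 7% = €5040
  €217000 × 15% = €32550
  €284400 × 28% = €79632
  → €117222
  Less energy credit €90000 → €27222

Parallel minimum levy:
  Adjusted income: €573400 + €179900 + €105100 = €858400
  Less exemption €71000 → base €787400
  €787400 × 11% = €86614

€86614 > €27222, so the parallel minimum levy is the binding amount.

€86614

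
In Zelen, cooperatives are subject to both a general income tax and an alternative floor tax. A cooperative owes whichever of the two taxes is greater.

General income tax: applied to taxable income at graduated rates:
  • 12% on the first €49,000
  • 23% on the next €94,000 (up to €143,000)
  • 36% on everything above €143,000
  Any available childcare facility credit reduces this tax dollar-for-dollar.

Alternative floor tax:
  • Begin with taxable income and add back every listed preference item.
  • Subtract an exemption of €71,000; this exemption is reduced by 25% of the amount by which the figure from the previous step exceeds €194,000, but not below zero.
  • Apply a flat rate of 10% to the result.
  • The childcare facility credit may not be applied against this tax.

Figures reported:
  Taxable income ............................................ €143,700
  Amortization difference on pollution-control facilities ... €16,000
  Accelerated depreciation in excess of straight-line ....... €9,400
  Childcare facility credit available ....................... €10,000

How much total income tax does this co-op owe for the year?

€17,752

Alternative floor tax:
  Adjusted income: €143,700 + €16,000 + €9,400 = €169,100
  Exemption: €169,100 ≤ €194,000, so full €71,000 applies
  Base: €169,100 − €71,000 = €98,100
  €98,100 × 10% = €9,810

General income tax:
  €49,000 × 12% = €5,880
  €94,000 × 23% = €21,620
  €700 × 36% = €252
  → €27,752
  Less childcare facility credit €10,000 → €17,752

€17,752 > €9,810, so the general income tax governs.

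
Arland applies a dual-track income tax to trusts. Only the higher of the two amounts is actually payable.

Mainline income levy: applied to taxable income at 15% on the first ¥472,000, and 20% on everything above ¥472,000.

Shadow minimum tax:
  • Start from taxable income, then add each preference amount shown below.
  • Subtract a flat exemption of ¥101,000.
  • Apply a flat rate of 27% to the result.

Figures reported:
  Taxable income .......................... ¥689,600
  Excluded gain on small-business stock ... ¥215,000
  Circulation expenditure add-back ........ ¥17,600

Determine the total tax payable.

¥221,724

Shadow minimum tax:
  Adjusted income: ¥689,600 + ¥215,000 + ¥17,600 = ¥922,200
  Less exemption ¥101,000 → base ¥821,200
  ¥821,200 × 27% = ¥221,724

Mainline income levy:
  ¥472,000 × 15% = ¥70,800
  ¥217,600 × 20% = ¥43,520
  → ¥114,320

¥221,724 > ¥114,320, so the shadow minimum tax is the binding amount.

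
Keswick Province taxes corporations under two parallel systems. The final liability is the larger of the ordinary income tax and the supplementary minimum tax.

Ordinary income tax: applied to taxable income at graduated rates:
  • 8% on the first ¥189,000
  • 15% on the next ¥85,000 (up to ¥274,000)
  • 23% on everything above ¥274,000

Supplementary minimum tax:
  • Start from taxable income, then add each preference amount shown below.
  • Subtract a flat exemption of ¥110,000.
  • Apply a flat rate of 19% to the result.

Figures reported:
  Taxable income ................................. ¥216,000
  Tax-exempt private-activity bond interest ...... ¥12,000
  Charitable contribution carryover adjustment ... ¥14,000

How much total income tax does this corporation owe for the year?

¥25,080

Ordinary income tax:
  ¥189,000 × 8% = ¥15,120
  ¥27,000 × 15% = ¥4,050
  → ¥19,170

Supplementary minimum tax:
  Adjusted income: ¥216,000 + ¥12,000 + ¥14,000 = ¥242,000
  Less exemption ¥110,000 → base ¥132,000
  ¥132,000 × 19% = ¥25,080

¥25,080 > ¥19,170, so the supplementary minimum tax is the binding amount.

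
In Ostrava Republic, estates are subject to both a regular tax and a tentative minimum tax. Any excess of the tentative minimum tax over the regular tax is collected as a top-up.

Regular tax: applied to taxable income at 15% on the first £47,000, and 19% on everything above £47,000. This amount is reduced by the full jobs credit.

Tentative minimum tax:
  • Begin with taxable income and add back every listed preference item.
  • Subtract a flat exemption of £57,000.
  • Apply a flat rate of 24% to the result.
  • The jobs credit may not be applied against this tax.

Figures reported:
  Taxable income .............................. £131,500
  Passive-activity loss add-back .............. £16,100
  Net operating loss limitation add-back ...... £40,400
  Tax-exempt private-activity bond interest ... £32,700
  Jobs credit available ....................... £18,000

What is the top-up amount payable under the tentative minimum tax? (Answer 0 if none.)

£34,183

Regular tax:
  £47,000 × 15% = £7,050
  £84,500 × 19% = £16,055
  → £23,105
  Less jobs credit £18,000 → £5,105

Tentative minimum tax:
  Adjusted income: £131,500 + £16,100 + £40,400 + £32,700 = £220,700
  Less exemption £57,000 → base £163,700
  £163,700 × 24% = £39,288

Excess of tentative minimum tax over regular tax: £39,288 − £5,105 = £34,183.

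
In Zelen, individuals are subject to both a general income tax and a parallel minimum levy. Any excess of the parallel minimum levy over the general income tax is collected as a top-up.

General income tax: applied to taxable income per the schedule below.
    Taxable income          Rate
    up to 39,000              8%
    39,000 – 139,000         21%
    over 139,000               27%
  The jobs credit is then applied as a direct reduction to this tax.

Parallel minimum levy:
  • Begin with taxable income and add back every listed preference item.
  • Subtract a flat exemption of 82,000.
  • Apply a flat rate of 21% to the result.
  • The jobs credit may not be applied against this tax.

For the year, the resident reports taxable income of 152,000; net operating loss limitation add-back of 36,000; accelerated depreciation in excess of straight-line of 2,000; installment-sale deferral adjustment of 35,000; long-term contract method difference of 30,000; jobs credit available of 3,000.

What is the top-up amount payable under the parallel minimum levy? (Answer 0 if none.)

Parallel minimum levy:
  Adjusted income: 152,000 + 36,000 + 2,000 + 35,000 + 30,000 = 255,000
  Less exemption 82,000 → base 173,000
  173,000 × 21% = 36,330

General income tax:
  39,000 × 8% = 3,120
  100,000 × 21% = 21,000
  13,000 × 27% = 3,510
  → 27,630
  Less jobs credit 3,000 → 24,630

Excess of parallel minimum levy over general income tax: 36,330 − 24,630 = 11,700.

11,700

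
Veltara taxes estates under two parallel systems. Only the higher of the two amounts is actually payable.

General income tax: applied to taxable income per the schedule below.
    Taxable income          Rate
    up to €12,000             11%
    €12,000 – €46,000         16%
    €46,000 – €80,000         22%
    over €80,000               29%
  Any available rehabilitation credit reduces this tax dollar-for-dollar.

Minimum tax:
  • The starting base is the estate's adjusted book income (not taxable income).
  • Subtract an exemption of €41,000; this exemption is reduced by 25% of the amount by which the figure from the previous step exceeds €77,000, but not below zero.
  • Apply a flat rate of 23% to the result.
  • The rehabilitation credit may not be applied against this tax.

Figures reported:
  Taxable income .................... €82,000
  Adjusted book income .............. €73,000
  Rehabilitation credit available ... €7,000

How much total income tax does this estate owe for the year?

Minimum tax:
  Base (adjusted book income): €73,000
  Exemption: €73,000 ≤ €77,000, so full €41,000 applies
  Base: €73,000 − €41,000 = €32,000
  €32,000 × 23% = €7,360

General income tax:
  €12,000 × 11% = €1,320
  €34,000 × 16% = €5,440
  €34,000 × 22% = €7,480
  €2,000 × 29% = €580
  → €14,820
  Less rehabilitation credit €7,000 → €7,820

€7,820 > €7,360, so the general income tax governs.

€7,820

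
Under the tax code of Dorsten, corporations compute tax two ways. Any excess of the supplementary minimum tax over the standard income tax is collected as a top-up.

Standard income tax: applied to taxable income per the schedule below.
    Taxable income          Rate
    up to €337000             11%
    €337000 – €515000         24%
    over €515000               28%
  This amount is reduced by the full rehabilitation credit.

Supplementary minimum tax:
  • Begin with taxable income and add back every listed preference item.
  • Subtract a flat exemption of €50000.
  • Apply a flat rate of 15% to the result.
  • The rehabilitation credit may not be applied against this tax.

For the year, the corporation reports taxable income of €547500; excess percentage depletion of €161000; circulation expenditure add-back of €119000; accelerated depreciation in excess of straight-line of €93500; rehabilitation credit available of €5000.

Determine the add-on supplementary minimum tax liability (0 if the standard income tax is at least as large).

€46760

Standard income tax:
  €337000 × 11% = €37070
  €178000 × 24% = €42720
  €32500 × 28% = €9100
  → €88890
  Less rehabilitation credit €5000 → €83890

Supplementary minimum tax:
  Adjusted income: €547500 + €161000 + €119000 + €93500 = €921000
  Less exemption €50000 → base €871000
  €871000 × 15% = €130650

Excess of supplementary minimum tax over standard income tax: €130650 − €83890 = €46760.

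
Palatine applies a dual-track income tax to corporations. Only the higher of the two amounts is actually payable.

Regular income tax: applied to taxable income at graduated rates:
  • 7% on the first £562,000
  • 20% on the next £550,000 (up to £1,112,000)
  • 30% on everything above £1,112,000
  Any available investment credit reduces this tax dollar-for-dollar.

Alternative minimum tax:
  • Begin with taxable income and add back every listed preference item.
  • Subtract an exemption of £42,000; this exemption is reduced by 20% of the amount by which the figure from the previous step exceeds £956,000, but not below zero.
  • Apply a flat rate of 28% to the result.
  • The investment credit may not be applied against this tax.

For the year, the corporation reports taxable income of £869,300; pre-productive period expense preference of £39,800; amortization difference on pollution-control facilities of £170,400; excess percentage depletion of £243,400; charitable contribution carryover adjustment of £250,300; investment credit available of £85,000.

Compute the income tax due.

Alternative minimum tax:
  Adjusted income: £869,300 + £39,800 + £170,400 + £243,400 + £250,300 = £1,573,200
  Exemption: 20% × (£1,573,200 − £956,000) = £123,440 ≥ £42,000, so the exemption is fully phased out
  Base: £1,573,200 − £0 = £1,573,200
  £1,573,200 × 28% = £440,496

Regular income tax:
  £562,000 × 7% = £39,340
  £307,300 × 20% = £61,460
  → £100,800
  Less investment credit £85,000 → £15,800

£440,496 > £15,800, so the alternative minimum tax is the binding amount.

£440,496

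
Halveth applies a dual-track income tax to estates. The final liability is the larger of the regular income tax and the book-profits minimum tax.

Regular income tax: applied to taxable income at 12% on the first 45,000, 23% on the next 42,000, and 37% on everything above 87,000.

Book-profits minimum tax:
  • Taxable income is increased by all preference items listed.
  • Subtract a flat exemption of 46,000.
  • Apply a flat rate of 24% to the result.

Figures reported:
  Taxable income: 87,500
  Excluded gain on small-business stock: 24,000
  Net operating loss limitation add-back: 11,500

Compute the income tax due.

18,480

Regular income tax:
  45,000 × 12% = 5,400
  42,000 × 23% = 9,660
  500 × 37% = 185
  → 15,245

Book-profits minimum tax:
  Adjusted income: 87,500 + 24,000 + 11,500 = 123,000
  Less exemption 46,000 → base 77,000
  77,000 × 24% = 18,480

18,480 > 15,245, so the book-profits minimum tax is the binding amount.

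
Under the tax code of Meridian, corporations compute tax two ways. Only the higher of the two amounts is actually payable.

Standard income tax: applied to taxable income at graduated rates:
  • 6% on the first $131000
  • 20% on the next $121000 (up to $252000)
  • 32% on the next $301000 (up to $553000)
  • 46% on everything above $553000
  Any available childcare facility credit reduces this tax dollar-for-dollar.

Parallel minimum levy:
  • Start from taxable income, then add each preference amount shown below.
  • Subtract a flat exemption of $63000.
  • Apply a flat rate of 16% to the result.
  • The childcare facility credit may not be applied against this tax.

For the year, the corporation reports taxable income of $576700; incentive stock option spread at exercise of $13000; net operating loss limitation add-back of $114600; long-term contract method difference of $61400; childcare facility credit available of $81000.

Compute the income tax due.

$112432

Standard income tax:
  $131000 × 6% = $7860
  $121000 × 20% = $24200
  $301000 × 32% = $96320
  $23700 × 46% = $10902
  → $139282
  Less childcare facility credit $81000 → $58282

Parallel minimum levy:
  Adjusted income: $576700 + $13000 + $114600 + $61400 = $765700
  Less exemption $63000 → base $702700
  $702700 × 16% = $112432

$112432 > $58282, so the parallel minimum levy is the binding amount.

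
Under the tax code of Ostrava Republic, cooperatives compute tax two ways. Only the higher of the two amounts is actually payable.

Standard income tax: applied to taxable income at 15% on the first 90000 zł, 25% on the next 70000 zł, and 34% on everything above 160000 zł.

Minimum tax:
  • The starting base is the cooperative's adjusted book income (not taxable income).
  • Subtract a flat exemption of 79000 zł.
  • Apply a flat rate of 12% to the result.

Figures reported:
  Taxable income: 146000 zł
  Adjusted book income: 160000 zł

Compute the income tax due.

27500 zł

Standard income tax:
  90000 zł × 15% = 13500 zł
  56000 zł × 25% = 14000 zł
  → 27500 zł

Minimum tax:
  Base (adjusted book income): 160000 zł
  Less exemption 79000 zł → base 81000 zł
  81000 zł × 12% = 9720 zł

27500 zł > 9720 zł, so the standard income tax governs.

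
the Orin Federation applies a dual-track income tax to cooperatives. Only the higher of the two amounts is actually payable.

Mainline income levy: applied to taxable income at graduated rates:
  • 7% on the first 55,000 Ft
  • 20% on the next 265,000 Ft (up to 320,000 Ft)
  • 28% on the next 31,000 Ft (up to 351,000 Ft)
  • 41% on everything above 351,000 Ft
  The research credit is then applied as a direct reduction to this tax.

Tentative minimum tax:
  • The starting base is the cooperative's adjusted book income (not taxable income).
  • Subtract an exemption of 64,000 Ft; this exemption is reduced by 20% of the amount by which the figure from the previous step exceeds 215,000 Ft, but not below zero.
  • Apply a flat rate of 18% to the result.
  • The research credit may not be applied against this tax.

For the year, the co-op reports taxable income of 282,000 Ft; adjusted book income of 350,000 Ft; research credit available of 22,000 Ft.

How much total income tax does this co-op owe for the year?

56,340 Ft

Tentative minimum tax:
  Base (adjusted book income): 350,000 Ft
  Exemption: 64,000 Ft − 20% × (350,000 Ft − 215,000 Ft) = 64,000 Ft − 27,000 Ft = 37,000 Ft
  Base: 350,000 Ft − 37,000 Ft = 313,000 Ft
  313,000 Ft × 18% = 56,340 Ft

Mainline income levy:
  55,000 Ft × 7% = 3,850 Ft
  227,000 Ft × 20% = 45,400 Ft
  → 49,250 Ft
  Less research credit 22,000 Ft → 27,250 Ft

56,340 Ft > 27,250 Ft, so the tentative minimum tax is the binding amount.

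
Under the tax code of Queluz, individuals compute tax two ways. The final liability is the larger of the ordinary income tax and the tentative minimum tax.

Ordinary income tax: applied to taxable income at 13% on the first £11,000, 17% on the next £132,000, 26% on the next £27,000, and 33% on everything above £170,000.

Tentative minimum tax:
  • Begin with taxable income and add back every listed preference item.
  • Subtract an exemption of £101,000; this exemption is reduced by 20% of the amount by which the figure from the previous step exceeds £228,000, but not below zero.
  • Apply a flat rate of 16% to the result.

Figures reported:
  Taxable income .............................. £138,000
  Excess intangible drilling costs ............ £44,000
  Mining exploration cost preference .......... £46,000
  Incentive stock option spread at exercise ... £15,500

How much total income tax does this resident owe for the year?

£23,296

Tentative minimum tax:
  Adjusted income: £138,000 + £44,000 + £46,000 + £15,500 = £243,500
  Exemption: £101,000 − 20% × (£243,500 − £228,000) = £101,000 − £3,100 = £97,900
  Base: £243,500 − £97,900 = £145,600
  £145,600 × 16% = £23,296

Ordinary income tax:
  £11,000 × 13% = £1,430
  £127,000 × 17% = £21,590
  → £23,020

£23,296 > £23,020, so the tentative minimum tax is the binding amount.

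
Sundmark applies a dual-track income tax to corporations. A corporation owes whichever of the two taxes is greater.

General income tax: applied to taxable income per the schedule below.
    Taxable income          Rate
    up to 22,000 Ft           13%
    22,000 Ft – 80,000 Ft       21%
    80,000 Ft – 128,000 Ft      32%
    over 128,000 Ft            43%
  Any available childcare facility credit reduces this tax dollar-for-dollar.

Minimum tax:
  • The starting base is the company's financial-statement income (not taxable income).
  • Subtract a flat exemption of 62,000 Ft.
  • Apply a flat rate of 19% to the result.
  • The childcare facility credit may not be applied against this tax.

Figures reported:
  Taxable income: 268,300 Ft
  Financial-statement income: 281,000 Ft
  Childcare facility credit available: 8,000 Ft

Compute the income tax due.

82,729 Ft

Minimum tax:
  Base (financial-statement income): 281,000 Ft
  Less exemption 62,000 Ft → base 219,000 Ft
  219,000 Ft × 19% = 41,610 Ft

General income tax:
  22,000 Ft × 13% = 2,860 Ft
  58,000 Ft × 21% = 12,180 Ft
  48,000 Ft × 32% = 15,360 Ft
  140,300 Ft × 43% = 60,329 Ft
  → 90,729 Ft
  Less childcare facility credit 8,000 Ft → 82,729 Ft

82,729 Ft > 41,610 Ft, so the general income tax governs.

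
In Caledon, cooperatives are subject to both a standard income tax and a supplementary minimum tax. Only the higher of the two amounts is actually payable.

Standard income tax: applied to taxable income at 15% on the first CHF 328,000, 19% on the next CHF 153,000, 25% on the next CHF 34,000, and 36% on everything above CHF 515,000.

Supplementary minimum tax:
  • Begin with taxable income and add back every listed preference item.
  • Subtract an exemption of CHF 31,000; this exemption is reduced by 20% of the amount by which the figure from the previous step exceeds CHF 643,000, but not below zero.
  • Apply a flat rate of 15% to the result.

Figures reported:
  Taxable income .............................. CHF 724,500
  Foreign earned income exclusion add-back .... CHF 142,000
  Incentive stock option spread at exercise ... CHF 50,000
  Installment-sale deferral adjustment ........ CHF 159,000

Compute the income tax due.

CHF 162,190

Standard income tax:
  CHF 328,000 × 15% = CHF 49,200
  CHF 153,000 × 19% = CHF 29,070
  CHF 34,000 × 25% = CHF 8,500
  CHF 209,500 × 36% = CHF 75,420
  → CHF 162,190

Supplementary minimum tax:
  Adjusted income: CHF 724,500 + CHF 142,000 + CHF 50,000 + CHF 159,000 = CHF 1,075,500
  Exemption: 20% × (CHF 1,075,500 − CHF 643,000) = CHF 86,500 ≥ CHF 31,000, so the exemption is fully phased out
  Base: CHF 1,075,500 − CHF 0 = CHF 1,075,500
  CHF 1,075,500 × 15% = CHF 161,325

CHF 162,190 > CHF 161,325, so the standard income tax governs.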